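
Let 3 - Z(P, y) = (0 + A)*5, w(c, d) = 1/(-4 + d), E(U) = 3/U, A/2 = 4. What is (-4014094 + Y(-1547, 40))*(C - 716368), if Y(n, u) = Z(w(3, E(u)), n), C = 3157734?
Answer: -9799962942946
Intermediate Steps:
A = 8 (A = 2*4 = 8)
Z(P, y) = -37 (Z(P, y) = 3 - (0 + 8)*5 = 3 - 8*5 = 3 - 1*40 = 3 - 40 = -37)
Y(n, u) = -37
(-4014094 + Y(-1547, 40))*(C - 716368) = (-4014094 - 37)*(3157734 - 716368) = -4014131*2441366 = -9799962942946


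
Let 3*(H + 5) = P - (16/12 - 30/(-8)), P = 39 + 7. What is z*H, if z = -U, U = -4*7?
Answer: 2177/9 ≈ 241.89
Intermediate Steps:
P = 46
H = 311/36 (H = -5 + (46 - (16/12 - 30/(-8)))/3 = -5 + (46 - (16*(1/12) - 30*(-⅛)))/3 = -5 + (46 - (4/3 + 15/4))/3 = -5 + (46 - 1*61/12)/3 = -5 + (46 - 61/12)/3 = -5 + (⅓)*(491/12) = -5 + 491/36 = 311/36 ≈ 8.6389)
U = -28
z = 28 (z = -1*(-28) = 28)
z*H = 28*(311/36) = 2177/9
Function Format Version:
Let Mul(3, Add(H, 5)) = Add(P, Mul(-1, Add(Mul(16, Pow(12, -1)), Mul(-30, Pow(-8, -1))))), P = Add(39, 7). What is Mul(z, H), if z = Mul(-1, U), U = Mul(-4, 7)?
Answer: Rational(2177, 9) ≈ 241.89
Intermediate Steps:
P = 46
H = Rational(311, 36) (H = Add(-5, Mul(Rational(1, 3), Add(46, Mul(-1, Add(Mul(16, Pow(12, -1)), Mul(-30, Pow(-8, -1))))))) = Add(-5, Mul(Rational(1, 3), Add(46, Mul(-1, Add(Mul(16, Rational(1, 12)), Mul(-30, Rational(-1, 8))))))) = Add(-5, Mul(Rational(1, 3), Add(46, Mul(-1, Add(Rational(4, 3), Rational(15, 4)))))) = Add(-5, Mul(Rational(1, 3), Add(46, Mul(-1, Rational(61, 12))))) = Add(-5, Mul(Rational(1, 3), Add(46, Rational(-61, 12)))) = Add(-5, Mul(Rational(1, 3), Rational(491, 12))) = Add(-5, Rational(491, 36)) = Rational(311, 36) ≈ 8.6389)
U = -28
z = 28 (z = Mul(-1, -28) = 28)
Mul(z, H) = Mul(28, Rational(311, 36)) = Rational(2177, 9)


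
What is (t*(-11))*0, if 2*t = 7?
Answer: 0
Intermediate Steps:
t = 7/2 (t = (½)*7 = 7/2 ≈ 3.5000)
(t*(-11))*0 = ((7/2)*(-11))*0 = -77/2*0 = 0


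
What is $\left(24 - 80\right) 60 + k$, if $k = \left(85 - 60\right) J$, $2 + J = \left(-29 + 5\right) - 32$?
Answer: $-4810$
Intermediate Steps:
$J = -58$ ($J = -2 + \left(\left(-29 + 5\right) - 32\right) = -2 - 56 = -58$)
$k = -1450$ ($k = \left(85 - 60\right) \left(-58\right) = 25 \left(-58\right) = -1450$)
$\left(24 - 80\right) 60 + k = \left(24 - 80\right) 60 - 1450 = \left(-56\right) 60 - 1450 = -3360 - 1450 = -4810$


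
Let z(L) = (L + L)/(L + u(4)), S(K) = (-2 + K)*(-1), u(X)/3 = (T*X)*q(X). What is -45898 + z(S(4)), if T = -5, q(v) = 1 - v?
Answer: -4084924/89 ≈ -45898.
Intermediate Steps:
u(X) = -15*X*(1 - X) (u(X) = 3*((-5*X)*(1 - X)) = 3*(-5*X*(1 - X)) = -15*X*(1 - X))
S(K) = 2 - K
z(L) = 2*L/(180 + L) (z(L) = (L + L)/(L + 15*4*(-1 + 4)) = (2*L)/(L + 15*4*3) = (2*L)/(L + 180) = (2*L)/(180 + L) = 2*L/(180 + L))
-45898 + z(S(4)) = -45898 + 2*(2 - 1*4)/(180 + (2 - 1*4)) = -45898 + 2*(2 - 4)/(180 + (2 - 4)) = -45898 + 2*(-2)/(180 - 2) = -45898 + 2*(-2)/178 = -45898 + 2*(-2)*(1/178) = -45898 - 2/89 = -4084924/89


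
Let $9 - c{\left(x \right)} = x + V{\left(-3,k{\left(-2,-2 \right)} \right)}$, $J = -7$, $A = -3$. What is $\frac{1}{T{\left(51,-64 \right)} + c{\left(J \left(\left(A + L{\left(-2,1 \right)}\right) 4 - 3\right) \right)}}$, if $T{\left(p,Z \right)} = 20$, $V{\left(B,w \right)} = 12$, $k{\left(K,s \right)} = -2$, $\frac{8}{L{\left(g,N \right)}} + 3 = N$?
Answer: $- \frac{1}{200} \approx -0.005$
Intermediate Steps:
$L{\left(g,N \right)} = \frac{8}{-3 + N}$
$c{\left(x \right)} = -3 - x$ ($c{\left(x \right)} = 9 - \left(x + 12\right) = 9 - \left(12 + x\right) = -3 - x$)
$\frac{1}{T{\left(51,-64 \right)} + c{\left(J \left(\left(A + L{\left(-2,1 \right)}\right) 4 - 3\right) \right)}} = \frac{1}{20 - \left(3 - 7 \left(\left(-3 + \frac{8}{-3 + 1}\right) 4 - 3\right)\right)} = \frac{1}{20 - \left(3 - 7 \left(\left(-3 + \frac{8}{-2}\right) 4 - 3\right)\right)} = \frac{1}{20 - \left(3 - 7 \left(\left(-3 + 8 \left(- \frac{1}{2}\right)\right) 4 - 3\right)\right)} = \frac{1}{20 - \left(3 - 7 \left(\left(-3 - 4\right) 4 - 3\right)\right)} = \frac{1}{20 - \left(3 - 7 \left(\left(-7\right) 4 - 3\right)\right)} = \frac{1}{20 - \left(3 - 7 \left(-28 - 3\right)\right)} = \frac{1}{20 - \left(3 - -217\right)} = \frac{1}{20 - 220} = \frac{1}{-200} = - \frac{1}{200}$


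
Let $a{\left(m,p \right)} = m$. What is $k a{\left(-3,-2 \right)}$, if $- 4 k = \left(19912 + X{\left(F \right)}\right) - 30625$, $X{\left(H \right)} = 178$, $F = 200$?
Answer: $- \frac{31605}{4} \approx -7901.3$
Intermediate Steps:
$k = \frac{10535}{4}$ ($k = - \frac{\left(19912 + 178\right) - 30625}{4} = - \frac{20090 - 30625}{4} = \left(- \frac{1}{4}\right) \left(-10535\right) = \frac{10535}{4} \approx 2633.8$)
$k a{\left(-3,-2 \right)} = \frac{10535}{4} \left(-3\right) = - \frac{31605}{4}$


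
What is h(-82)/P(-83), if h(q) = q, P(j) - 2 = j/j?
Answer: -82/3 ≈ -27.333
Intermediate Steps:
P(j) = 3 (P(j) = 2 + j/j = 2 + 1 = 3)
h(-82)/P(-83) = -82/3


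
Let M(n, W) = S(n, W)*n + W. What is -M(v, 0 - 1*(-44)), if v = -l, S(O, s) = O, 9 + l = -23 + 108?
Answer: -5820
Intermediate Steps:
l = 76 (l = -9 + (-23 + 108) = -9 + 85 = 76)
v = -76 (v = -1*76 = -76)
M(n, W) = W + n² (M(n, W) = n*n + W = n² + W = W + n²)
-M(v, 0 - 1*(-44)) = -((0 - 1*(-44)) + (-76)²) = -((0 + 44) + 5776) = -(44 + 5776) = -1*5820 = -5820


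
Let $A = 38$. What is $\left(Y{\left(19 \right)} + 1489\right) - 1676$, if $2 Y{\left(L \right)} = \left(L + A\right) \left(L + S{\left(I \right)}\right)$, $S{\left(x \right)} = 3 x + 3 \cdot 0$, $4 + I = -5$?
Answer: $-415$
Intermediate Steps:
$I = -9$ ($I = -4 - 5 = -9$)
$S{\left(x \right)} = 3 x$ ($S{\left(x \right)} = 3 x + 0 = 3 x$)
$Y{\left(L \right)} = \frac{\left(-27 + L\right) \left(38 + L\right)}{2}$ ($Y{\left(L \right)} = \frac{\left(L + 38\right) \left(L + 3 \left(-9\right)\right)}{2} = \frac{\left(38 + L\right) \left(L - 27\right)}{2} = \frac{\left(38 + L\right) \left(-27 + L\right)}{2} = \frac{\left(-27 + L\right) \left(38 + L\right)}{2}$)
$\left(Y{\left(19 \right)} + 1489\right) - 1676 = \left(\left(-513 + \frac{19^{2}}{2} + \frac{11}{2} \cdot 19\right) + 1489\right) - 1676 = \left(\left(-513 + \frac{1}{2} \cdot 361 + \frac{209}{2}\right) + 1489\right) - 1676 = \left(\left(-513 + \frac{361}{2} + \frac{209}{2}\right) + 1489\right) - 1676 = \left(-228 + 1489\right) - 1676 = 1261 - 1676 = -415$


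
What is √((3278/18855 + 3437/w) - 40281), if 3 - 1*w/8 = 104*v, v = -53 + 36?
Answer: I*√1629548694781875010/6360420 ≈ 200.7*I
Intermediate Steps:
v = -17
w = 14168 (w = 24 - 832*(-17) = 24 - 8*(-1768) = 24 + 14144 = 14168)
√((3278/18855 + 3437/w) - 40281) = √((3278/18855 + 3437/14168) - 40281) = √((3278*(1/18855) + 3437*(1/14168)) - 40281) = √((3278/18855 + 491/2024) - 40281) = √(15892477/38162520 - 40281) = √(-1537208575643/38162520) = I*√1629548694781875010/6360420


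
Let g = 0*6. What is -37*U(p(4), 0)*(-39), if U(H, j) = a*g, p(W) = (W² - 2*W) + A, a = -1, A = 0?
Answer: 0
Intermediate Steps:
g = 0
p(W) = W² - 2*W (p(W) = (W² - 2*W) + 0 = W² - 2*W)
U(H, j) = 0 (U(H, j) = -1*0 = 0)
-37*U(p(4), 0)*(-39) = -37*0*(-39) = 0*(-39) = 0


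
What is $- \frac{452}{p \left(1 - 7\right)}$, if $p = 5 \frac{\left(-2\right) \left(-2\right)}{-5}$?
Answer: $- \frac{113}{6} \approx -18.833$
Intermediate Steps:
$p = -4$ ($p = 5 \cdot 4 \left(- \frac{1}{5}\right) = 5 \left(- \frac{4}{5}\right) = -4$)
$- \frac{452}{p \left(1 - 7\right)} = - \frac{452}{\left(-4\right) \left(1 - 7\right)} = - \frac{452}{\left(-4\right) \left(-6\right)} = - \frac{452}{24} = \left(-452\right) \frac{1}{24} = - \frac{113}{6}$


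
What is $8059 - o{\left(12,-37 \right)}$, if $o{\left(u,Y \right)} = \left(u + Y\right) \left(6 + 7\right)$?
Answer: $8384$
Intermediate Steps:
$o{\left(u,Y \right)} = 13 Y + 13 u$ ($o{\left(u,Y \right)} = \left(Y + u\right) 13 = 13 Y + 13 u$)
$8059 - o{\left(12,-37 \right)} = 8059 - \left(13 \left(-37\right) + 13 \cdot 12\right) = 8059 - \left(-481 + 156\right) = 8059 - -325 = 8059 + 325 = 8384$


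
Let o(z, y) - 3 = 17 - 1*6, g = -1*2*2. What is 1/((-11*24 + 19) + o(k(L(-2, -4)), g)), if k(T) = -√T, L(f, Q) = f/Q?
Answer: -1/231 ≈ -0.0043290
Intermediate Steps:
g = -4 (g = -2*2 = -4)
o(z, y) = 14 (o(z, y) = 3 + (17 - 1*6) = 3 + (17 - 6) = 3 + 11 = 14)
1/((-11*24 + 19) + o(k(L(-2, -4)), g)) = 1/((-11*24 + 19) + 14) = 1/((-264 + 19) + 14) = 1/(-245 + 14) = 1/(-231) = -1/231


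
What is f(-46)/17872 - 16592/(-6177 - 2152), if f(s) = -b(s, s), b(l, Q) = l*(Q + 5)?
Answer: 140411865/74427944 ≈ 1.8865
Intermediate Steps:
b(l, Q) = l*(5 + Q)
f(s) = -s*(5 + s)
f(-46)/17872 - 16592/(-6177 - 2152) = -1*(-46)*(5 - 46)/17872 - 16592/(-6177 - 2152) = -1*(-46)*(-41)*(1/17872) - 16592/(-8329) = -1886*1/17872 - 16592*(-1/8329) = -943/8936 + 16592/8329 = 140411865/74427944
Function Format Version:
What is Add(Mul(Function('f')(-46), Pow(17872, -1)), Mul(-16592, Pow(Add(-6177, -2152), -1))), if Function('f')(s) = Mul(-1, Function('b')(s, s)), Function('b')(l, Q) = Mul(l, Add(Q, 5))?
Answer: Rational(140411865, 74427944) ≈ 1.8865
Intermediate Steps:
Function('b')(l, Q) = Mul(l, Add(5, Q))
Function('f')(s) = Mul(-1, s, Add(5, s)) (Function('f')(s) = Mul(-1, Mul(s, Add(5, s))) = Mul(-1, s, Add(5, s)))
Add(Mul(Function('f')(-46), Pow(17872, -1)), Mul(-16592, Pow(Add(-6177, -2152), -1))) = Add(Mul(Mul(-1, -46, Add(5, -46)), Pow(17872, -1)), Mul(-16592, Pow(Add(-6177, -2152), -1))) = Add(Mul(Mul(-1, -46, -41), Rational(1, 17872)), Mul(-16592, Pow(-8329, -1))) = Add(Mul(-1886, Rational(1, 17872)), Mul(-16592, Rational(-1, 8329))) = Add(Rational(-943, 8936), Rational(16592, 8329)) = Rational(140411865, 74427944)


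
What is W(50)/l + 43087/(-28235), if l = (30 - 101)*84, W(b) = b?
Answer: -129191309/84196770 ≈ -1.5344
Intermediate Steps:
l = -5964 (l = -71*84 = -5964)
W(50)/l + 43087/(-28235) = 50/(-5964) + 43087/(-28235) = 50*(-1/5964) + 43087*(-1/28235) = -25/2982 - 43087/28235 = -129191309/84196770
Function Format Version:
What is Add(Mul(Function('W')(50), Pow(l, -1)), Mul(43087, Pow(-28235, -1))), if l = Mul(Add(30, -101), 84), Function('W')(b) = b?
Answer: Rational(-129191309, 84196770) ≈ -1.5344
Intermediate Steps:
l = -5964 (l = Mul(-71, 84) = -5964)
Add(Mul(Function('W')(50), Pow(l, -1)), Mul(43087, Pow(-28235, -1))) = Add(Mul(50, Pow(-5964, -1)), Mul(43087, Pow(-28235, -1))) = Add(Mul(50, Rational(-1, 5964)), Mul(43087, Rational(-1, 28235))) = Add(Rational(-25, 2982), Rational(-43087, 28235)) = Rational(-129191309, 84196770)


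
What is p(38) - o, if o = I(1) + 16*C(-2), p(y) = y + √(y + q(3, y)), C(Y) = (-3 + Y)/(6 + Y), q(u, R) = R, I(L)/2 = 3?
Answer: 52 + 2*√19 ≈ 60.718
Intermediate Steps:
I(L) = 6 (I(L) = 2*3 = 6)
C(Y) = (-3 + Y)/(6 + Y)
p(y) = y + √2*√y (p(y) = y + √(y + y) = y + √(2*y) = y + √2*√y)
o = -14 (o = 6 + 16*((-3 - 2)/(6 - 2)) = 6 + 16*(-5/4) = 6 - 20 = -14)
p(38) - o = (38 + √2*√38) - 1*(-14) = (38 + 2*√19) + 14 = 52 + 2*√19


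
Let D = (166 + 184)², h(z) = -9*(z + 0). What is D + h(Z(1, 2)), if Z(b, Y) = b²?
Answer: 122491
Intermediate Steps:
h(z) = -9*z
D = 122500 (D = 350² = 122500)
D + h(Z(1, 2)) = 122500 - 9*1² = 122500 - 9*1 = 122500 - 9 = 122491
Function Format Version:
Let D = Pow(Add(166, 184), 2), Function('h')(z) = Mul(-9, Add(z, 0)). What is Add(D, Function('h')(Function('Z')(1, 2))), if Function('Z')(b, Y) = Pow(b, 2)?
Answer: 122491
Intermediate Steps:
Function('h')(z) = Mul(-9, z)
D = 122500 (D = Pow(350, 2) = 122500)
Add(D, Function('h')(Function('Z')(1, 2))) = Add(122500, Mul(-9, Pow(1, 2))) = Add(122500, Mul(-9, 1)) = Add(122500, -9) = 122491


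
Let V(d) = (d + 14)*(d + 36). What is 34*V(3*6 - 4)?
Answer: 47600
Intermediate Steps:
V(d) = (14 + d)*(36 + d)
34*V(3*6 - 4) = 34*(504 + (3*6 - 4)² + 50*(3*6 - 4)) = 34*(504 + (18 - 4)² + 50*(18 - 4)) = 34*(504 + 14² + 50*14) = 34*(504 + 196 + 700) = 34*1400 = 47600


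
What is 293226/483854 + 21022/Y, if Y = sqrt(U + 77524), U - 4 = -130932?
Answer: 146613/241927 - 10511*I*sqrt(79)/1027 ≈ 0.60602 - 90.968*I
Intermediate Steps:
U = -130928 (U = 4 - 130932 = -130928)
Y = 26*I*sqrt(79) (Y = sqrt(-130928 + 77524) = sqrt(-53404) = 26*I*sqrt(79) ≈ 231.09*I)
293226/483854 + 21022/Y = 293226/483854 + 21022/((26*I*sqrt(79))) = 293226*(1/483854) + 21022*(-I*sqrt(79)/2054) = 146613/241927 - 10511*I*sqrt(79)/1027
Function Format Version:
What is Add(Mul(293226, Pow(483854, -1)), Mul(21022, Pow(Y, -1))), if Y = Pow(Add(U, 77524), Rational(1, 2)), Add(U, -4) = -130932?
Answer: Add(Rational(146613, 241927), Mul(Rational(-10511, 1027), I, Pow(79, Rational(1, 2)))) ≈ Add(0.60602, Mul(-90.968, I))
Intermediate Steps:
U = -130928 (U = Add(4, -130932) = -130928)
Y = Mul(26, I, Pow(79, Rational(1, 2))) (Y = Pow(Add(-130928, 77524), Rational(1, 2)) = Pow(-53404, Rational(1, 2)) = Mul(26, I, Pow(79, Rational(1, 2))) ≈ Mul(231.09, I))
Add(Mul(293226, Pow(483854, -1)), Mul(21022, Pow(Y, -1))) = Add(Mul(293226, Pow(483854, -1)), Mul(21022, Pow(Mul(26, I, Pow(79, Rational(1, 2))), -1))) = Add(Mul(293226, Rational(1, 483854)), Mul(21022, Mul(Rational(-1, 2054), I, Pow(79, Rational(1, 2))))) = Add(Rational(146613, 241927), Mul(Rational(-10511, 1027), I, Pow(79, Rational(1, 2))))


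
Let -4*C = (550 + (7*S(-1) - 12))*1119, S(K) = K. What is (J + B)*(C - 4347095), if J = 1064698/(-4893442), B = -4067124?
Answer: 178946670247638882457/9786884 ≈ 1.8284e+13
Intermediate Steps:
J = -532349/2446721 (J = 1064698*(-1/4893442) = -532349/2446721 ≈ -0.21758)
C = -594189/4 (C = -(550 + (7*(-1) - 12))*1119/4 = -(550 + (-7 - 12))*1119/4 = -(550 - 19)*1119/4 = -531*1119/4 = -¼*594189 = -594189/4 ≈ -1.4855e+5)
(J + B)*(C - 4347095) = (-532349/2446721 - 4067124)*(-594189/4 - 4347095) = -9951118232753/2446721*(-17982569/4) = 178946670247638882457/9786884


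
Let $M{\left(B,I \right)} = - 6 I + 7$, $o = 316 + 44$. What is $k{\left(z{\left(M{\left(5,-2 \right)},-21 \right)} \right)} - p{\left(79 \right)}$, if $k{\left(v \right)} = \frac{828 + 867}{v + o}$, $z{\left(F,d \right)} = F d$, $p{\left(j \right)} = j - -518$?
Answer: $- \frac{8326}{13} \approx -640.46$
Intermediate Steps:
$o = 360$
$M{\left(B,I \right)} = 7 - 6 I$
$p{\left(j \right)} = 518 + j$ ($p{\left(j \right)} = j + 518 = 518 + j$)
$k{\left(v \right)} = \frac{1695}{360 + v}$ ($k{\left(v \right)} = \frac{828 + 867}{v + 360} = \frac{1695}{360 + v}$)
$k{\left(z{\left(M{\left(5,-2 \right)},-21 \right)} \right)} - p{\left(79 \right)} = \frac{1695}{360 + \left(7 - -12\right) \left(-21\right)} - \left(518 + 79\right) = \frac{1695}{360 + \left(7 + 12\right) \left(-21\right)} - 597 = \frac{1695}{360 + 19 \left(-21\right)} - 597 = \frac{1695}{360 - 399} - 597 = \frac{1695}{-39} - 597 = 1695 \left(- \frac{1}{39}\right) - 597 = - \frac{565}{13} - 597 = - \frac{8326}{13}$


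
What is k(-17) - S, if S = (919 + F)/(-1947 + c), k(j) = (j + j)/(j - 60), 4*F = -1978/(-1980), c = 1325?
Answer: 33094883/17241840 ≈ 1.9195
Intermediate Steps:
F = 989/3960 (F = (-1978/(-1980))/4 = (-1978*(-1/1980))/4 = (¼)*(989/990) = 989/3960 ≈ 0.24975)
k(j) = 2*j/(-60 + j) (k(j) = (2*j)/(-60 + j) = 2*j/(-60 + j))
S = -3640229/2463120 (S = (919 + 989/3960)/(-1947 + 1325) = (3640229/3960)/(-622) = (3640229/3960)*(-1/622) = -3640229/2463120 ≈ -1.4779)
k(-17) - S = 2*(-17)/(-60 - 17) - 1*(-3640229/2463120) = 2*(-17)/(-77) + 3640229/2463120 = 2*(-17)*(-1/77) + 3640229/2463120 = 34/77 + 3640229/2463120 = 33094883/17241840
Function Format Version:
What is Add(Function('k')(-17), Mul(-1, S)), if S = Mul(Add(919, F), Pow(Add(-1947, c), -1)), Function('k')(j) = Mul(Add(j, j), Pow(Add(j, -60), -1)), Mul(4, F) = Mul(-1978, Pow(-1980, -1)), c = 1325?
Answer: Rational(33094883, 17241840) ≈ 1.9195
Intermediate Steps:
F = Rational(989, 3960) (F = Mul(Rational(1, 4), Mul(-1978, Pow(-1980, -1))) = Mul(Rational(1, 4), Mul(-1978, Rational(-1, 1980))) = Mul(Rational(1, 4), Rational(989, 990)) = Rational(989, 3960) ≈ 0.24975)
Function('k')(j) = Mul(2, j, Pow(Add(-60, j), -1)) (Function('k')(j) = Mul(Mul(2, j), Pow(Add(-60, j), -1)) = Mul(2, j, Pow(Add(-60, j), -1)))
S = Rational(-3640229, 2463120) (S = Mul(Add(919, Rational(989, 3960)), Pow(Add(-1947, 1325), -1)) = Mul(Rational(3640229, 3960), Pow(-622, -1)) = Mul(Rational(3640229, 3960), Rational(-1, 622)) = Rational(-3640229, 2463120) ≈ -1.4779)
Add(Function('k')(-17), Mul(-1, S)) = Add(Mul(2, -17, Pow(Add(-60, -17), -1)), Mul(-1, Rational(-3640229, 2463120))) = Add(Mul(2, -17, Pow(-77, -1)), Rational(3640229, 2463120)) = Add(Mul(2, -17, Rational(-1, 77)), Rational(3640229, 2463120)) = Add(Rational(34, 77), Rational(3640229, 2463120)) = Rational(33094883, 17241840)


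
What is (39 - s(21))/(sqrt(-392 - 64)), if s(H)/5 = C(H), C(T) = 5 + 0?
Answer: -7*I*sqrt(114)/114 ≈ -0.65561*I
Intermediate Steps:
C(T) = 5
s(H) = 25 (s(H) = 5*5 = 25)
(39 - s(21))/(sqrt(-392 - 64)) = (39 - 1*25)/(sqrt(-392 - 64)) = (39 - 25)/(sqrt(-456)) = 14/((2*I*sqrt(114))) = 14*(-I*sqrt(114)/228) = -7*I*sqrt(114)/114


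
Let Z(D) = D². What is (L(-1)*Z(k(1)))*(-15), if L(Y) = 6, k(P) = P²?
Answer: -90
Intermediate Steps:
(L(-1)*Z(k(1)))*(-15) = (6*(1²)²)*(-15) = (6*1²)*(-15) = (6*1)*(-15) = 6*(-15) = -90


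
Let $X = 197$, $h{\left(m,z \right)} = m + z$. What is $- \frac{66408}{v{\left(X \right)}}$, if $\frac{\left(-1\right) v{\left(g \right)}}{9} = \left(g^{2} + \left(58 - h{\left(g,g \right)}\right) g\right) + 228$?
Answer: $- \frac{22136}{81465} \approx -0.27172$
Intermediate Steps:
$v{\left(g \right)} = -2052 - 9 g^{2} - 9 g \left(58 - 2 g\right)$ ($v{\left(g \right)} = - 9 \left(\left(g^{2} + \left(58 - \left(g + g\right)\right) g\right) + 228\right) = - 9 \left(\left(g^{2} + \left(58 - 2 g\right) g\right) + 228\right) = - 9 \left(\left(g^{2} + g \left(58 - 2 g\right)\right) + 228\right) = - 9 \left(228 + g^{2} + g \left(58 - 2 g\right)\right) = -2052 - 9 g^{2} - 9 g \left(58 - 2 g\right)$)
$- \frac{66408}{v{\left(X \right)}} = - \frac{66408}{-2052 - 102834 + 9 \cdot 197^{2}} = - \frac{66408}{-2052 - 102834 + 9 \cdot 38809} = - \frac{66408}{-2052 - 102834 + 349281} = - \frac{66408}{244395} = \left(-66408\right) \frac{1}{244395} = - \frac{22136}{81465}$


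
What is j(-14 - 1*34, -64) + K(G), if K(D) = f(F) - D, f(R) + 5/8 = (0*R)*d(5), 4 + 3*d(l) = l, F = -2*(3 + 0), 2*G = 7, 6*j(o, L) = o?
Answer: -97/8 ≈ -12.125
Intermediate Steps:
j(o, L) = o/6
G = 7/2 (G = (½)*7 = 7/2 ≈ 3.5000)
F = -6 (F = -2*3 = -6)
d(l) = -4/3 + l/3
f(R) = -5/8 (f(R) = -5/8 + (0*R)*(-4/3 + (⅓)*5) = -5/8 + 0*(-4/3 + 5/3) = -5/8 + 0*(⅓) = -5/8 + 0 = -5/8)
K(D) = -5/8 - D
j(-14 - 1*34, -64) + K(G) = (-14 - 1*34)/6 + (-5/8 - 1*7/2) = (-14 - 34)/6 + (-5/8 - 7/2) = (⅙)*(-48) - 33/8 = -8 - 33/8 = -97/8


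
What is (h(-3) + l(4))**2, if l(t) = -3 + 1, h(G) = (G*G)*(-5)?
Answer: 2209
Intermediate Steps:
h(G) = -5*G**2 (h(G) = G**2*(-5) = -5*G**2)
l(t) = -2
(h(-3) + l(4))**2 = (-5*(-3)**2 - 2)**2 = (-5*9 - 2)**2 = (-45 - 2)**2 = (-47)**2 = 2209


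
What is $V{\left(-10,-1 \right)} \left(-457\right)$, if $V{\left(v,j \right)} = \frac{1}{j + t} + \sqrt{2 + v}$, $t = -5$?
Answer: $\frac{457}{6} - 914 i \sqrt{2} \approx 76.167 - 1292.6 i$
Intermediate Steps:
$V{\left(v,j \right)} = \frac{1}{-5 + j} + \sqrt{2 + v}$ ($V{\left(v,j \right)} = \frac{1}{j - 5} + \sqrt{2 + v} = \frac{1}{-5 + j} + \sqrt{2 + v}$)
$V{\left(-10,-1 \right)} \left(-457\right) = \frac{1 - 5 \sqrt{2 - 10} - \sqrt{2 - 10}}{-5 - 1} \left(-457\right) = \frac{1 - 5 \sqrt{-8} - \sqrt{-8}}{-6} \left(-457\right) = - \frac{1 - 5 \cdot 2 i \sqrt{2} - 2 i \sqrt{2}}{6} \left(-457\right) = - \frac{1 - 10 i \sqrt{2} - 2 i \sqrt{2}}{6} \left(-457\right) = - \frac{1 - 12 i \sqrt{2}}{6} \left(-457\right) = \left(- \frac{1}{6} + 2 i \sqrt{2}\right) \left(-457\right) = \frac{457}{6} - 914 i \sqrt{2}$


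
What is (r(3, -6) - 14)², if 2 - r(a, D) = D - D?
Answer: 144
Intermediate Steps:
r(a, D) = 2 (r(a, D) = 2 - (D - D) = 2 - 1*0 = 2 + 0 = 2)
(r(3, -6) - 14)² = (2 - 14)² = (-12)² = 144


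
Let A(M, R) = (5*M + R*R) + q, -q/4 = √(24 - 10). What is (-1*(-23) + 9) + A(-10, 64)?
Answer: 4078 - 4*√14 ≈ 4063.0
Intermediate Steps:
q = -4*√14 (q = -4*√(24 - 10) = -4*√14 ≈ -14.967)
A(M, R) = R² - 4*√14 + 5*M (A(M, R) = (5*M + R*R) - 4*√14 = (5*M + R²) - 4*√14 = (R² + 5*M) - 4*√14 = R² - 4*√14 + 5*M)
(-1*(-23) + 9) + A(-10, 64) = (-1*(-23) + 9) + (64² - 4*√14 + 5*(-10)) = (23 + 9) + (4096 - 4*√14 - 50) = 32 + (4046 - 4*√14) = 4078 - 4*√14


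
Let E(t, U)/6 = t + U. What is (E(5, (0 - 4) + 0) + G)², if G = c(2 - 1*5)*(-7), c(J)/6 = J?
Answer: 17424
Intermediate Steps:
c(J) = 6*J
E(t, U) = 6*U + 6*t (E(t, U) = 6*(t + U) = 6*(U + t) = 6*U + 6*t)
G = 126 (G = (6*(2 - 1*5))*(-7) = (6*(2 - 5))*(-7) = (6*(-3))*(-7) = -18*(-7) = 126)
(E(5, (0 - 4) + 0) + G)² = ((6*((0 - 4) + 0) + 6*5) + 126)² = ((6*(-4 + 0) + 30) + 126)² = ((6*(-4) + 30) + 126)² = ((-24 + 30) + 126)² = (6 + 126)² = 132² = 17424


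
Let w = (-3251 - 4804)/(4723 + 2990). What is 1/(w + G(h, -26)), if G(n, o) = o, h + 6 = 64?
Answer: -857/23177 ≈ -0.036976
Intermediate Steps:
h = 58 (h = -6 + 64 = 58)
w = -895/857 (w = -8055/7713 = -8055*1/7713 = -895/857 ≈ -1.0443)
1/(w + G(h, -26)) = 1/(-895/857 - 26) = 1/(-23177/857) = -857/23177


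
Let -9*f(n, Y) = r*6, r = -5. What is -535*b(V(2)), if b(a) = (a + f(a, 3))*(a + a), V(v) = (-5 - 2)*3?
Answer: -396970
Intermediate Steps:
V(v) = -21 (V(v) = -7*3 = -21)
f(n, Y) = 10/3 (f(n, Y) = -(-5)*6/9 = -⅑*(-30) = 10/3)
b(a) = 2*a*(10/3 + a) (b(a) = (a + 10/3)*(a + a) = (10/3 + a)*(2*a) = 2*a*(10/3 + a))
-535*b(V(2)) = -1070*(-21)*(10 + 3*(-21))/3 = -1070*(-21)*(10 - 63)/3 = -1070*(-21)*(-53)/3 = -535*742 = -396970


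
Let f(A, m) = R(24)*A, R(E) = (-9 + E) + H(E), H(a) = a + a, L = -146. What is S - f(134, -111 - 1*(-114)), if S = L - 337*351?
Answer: -126875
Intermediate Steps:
H(a) = 2*a
R(E) = -9 + 3*E (R(E) = (-9 + E) + 2*E = -9 + 3*E)
f(A, m) = 63*A (f(A, m) = (-9 + 3*24)*A = (-9 + 72)*A = 63*A)
S = -118433 (S = -146 - 337*351 = -146 - 118287 = -118433)
S - f(134, -111 - 1*(-114)) = -118433 - 63*134 = -118433 - 1*8442 = -118433 - 8442 = -126875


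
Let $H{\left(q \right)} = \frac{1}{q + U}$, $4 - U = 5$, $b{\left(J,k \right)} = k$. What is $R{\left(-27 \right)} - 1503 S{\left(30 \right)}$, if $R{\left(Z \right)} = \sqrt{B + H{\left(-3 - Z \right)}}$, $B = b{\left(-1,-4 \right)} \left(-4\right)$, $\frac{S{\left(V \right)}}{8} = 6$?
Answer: $-72144 + \frac{3 \sqrt{943}}{23} \approx -72140.0$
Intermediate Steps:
$S{\left(V \right)} = 48$ ($S{\left(V \right)} = 8 \cdot 6 = 48$)
$U = -1$ ($U = 4 - 5 = -1$)
$H{\left(q \right)} = \frac{1}{-1 + q}$ ($H{\left(q \right)} = \frac{1}{q - 1} = \frac{1}{-1 + q}$)
$B = 16$ ($B = \left(-4\right) \left(-4\right) = 16$)
$R{\left(Z \right)} = \sqrt{16 + \frac{1}{-4 - Z}}$ ($R{\left(Z \right)} = \sqrt{16 + \frac{1}{-1 - \left(3 + Z\right)}} = \sqrt{16 + \frac{1}{-4 - Z}}$)
$R{\left(-27 \right)} - 1503 S{\left(30 \right)} = \sqrt{\frac{63 + 16 \left(-27\right)}{4 - 27}} - 72144 = \sqrt{\frac{63 - 432}{-23}} - 72144 = \sqrt{\left(- \frac{1}{23}\right) \left(-369\right)} - 72144 = \sqrt{\frac{369}{23}} - 72144 = \frac{3 \sqrt{943}}{23} - 72144 = -72144 + \frac{3 \sqrt{943}}{23}$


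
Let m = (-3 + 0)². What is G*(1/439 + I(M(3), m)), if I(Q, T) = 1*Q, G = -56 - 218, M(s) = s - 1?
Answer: -240846/439 ≈ -548.62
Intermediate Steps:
M(s) = -1 + s
G = -274
m = 9 (m = (-3)² = 9)
I(Q, T) = Q
G*(1/439 + I(M(3), m)) = -274*(1/439 + (-1 + 3)) = -274*(1/439 + 2) = -274*879/439 = -240846/439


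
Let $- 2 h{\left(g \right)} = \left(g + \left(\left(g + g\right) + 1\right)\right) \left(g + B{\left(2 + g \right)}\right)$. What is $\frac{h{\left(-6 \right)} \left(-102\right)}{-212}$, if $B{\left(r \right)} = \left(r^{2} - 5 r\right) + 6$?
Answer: $\frac{7803}{53} \approx 147.23$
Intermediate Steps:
$B{\left(r \right)} = 6 + r^{2} - 5 r$
$h{\left(g \right)} = - \frac{\left(1 + 3 g\right) \left(-4 + \left(2 + g\right)^{2} - 4 g\right)}{2}$ ($h{\left(g \right)} = - \frac{\left(g + \left(\left(g + g\right) + 1\right)\right) \left(g + \left(6 + \left(2 + g\right)^{2} - 5 \left(2 + g\right)\right)\right)}{2} = - \frac{\left(g + \left(2 g + 1\right)\right) \left(g + \left(6 + \left(2 + g\right)^{2} - \left(10 + 5 g\right)\right)\right)}{2} = - \frac{\left(g + \left(1 + 2 g\right)\right) \left(g - \left(4 - \left(2 + g\right)^{2} + 5 g\right)\right)}{2} = - \frac{\left(1 + 3 g\right) \left(-4 + \left(2 + g\right)^{2} - 4 g\right)}{2}$)
$\frac{h{\left(-6 \right)} \left(-102\right)}{-212} = \frac{\frac{\left(-6\right)^{2} \left(-1 - -18\right)}{2} \left(-102\right)}{-212} = \frac{1}{2} \cdot 36 \left(-1 + 18\right) \left(-102\right) \left(- \frac{1}{212}\right) = \frac{1}{2} \cdot 36 \cdot 17 \left(-102\right) \left(- \frac{1}{212}\right) = 306 \left(-102\right) \left(- \frac{1}{212}\right) = \left(-31212\right) \left(- \frac{1}{212}\right) = \frac{7803}{53}$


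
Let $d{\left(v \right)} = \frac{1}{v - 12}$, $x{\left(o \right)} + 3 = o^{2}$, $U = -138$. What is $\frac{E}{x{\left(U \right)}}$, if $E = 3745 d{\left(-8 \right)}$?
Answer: $- \frac{749}{76164} \approx -0.009834$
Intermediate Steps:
$x{\left(o \right)} = -3 + o^{2}$
$d{\left(v \right)} = \frac{1}{-12 + v}$
$E = - \frac{749}{4}$ ($E = \frac{3745}{-12 - 8} = \frac{3745}{-20} = 3745 \left(- \frac{1}{20}\right) = - \frac{749}{4} \approx -187.25$)
$\frac{E}{x{\left(U \right)}} = - \frac{749}{4 \left(-3 + \left(-138\right)^{2}\right)} = - \frac{749}{4 \left(-3 + 19044\right)} = - \frac{749}{4 \cdot 19041} = \left(- \frac{749}{4}\right) \frac{1}{19041} = - \frac{749}{76164}$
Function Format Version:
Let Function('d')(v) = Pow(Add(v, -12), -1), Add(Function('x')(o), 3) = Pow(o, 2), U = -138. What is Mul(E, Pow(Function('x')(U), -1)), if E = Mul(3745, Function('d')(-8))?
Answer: Rational(-749, 76164) ≈ -0.0098340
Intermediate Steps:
Function('x')(o) = Add(-3, Pow(o, 2))
Function('d')(v) = Pow(Add(-12, v), -1)
E = Rational(-749, 4) (E = Mul(3745, Pow(Add(-12, -8), -1)) = Mul(3745, Pow(-20, -1)) = Mul(3745, Rational(-1, 20)) = Rational(-749, 4) ≈ -187.25)
Mul(E, Pow(Function('x')(U), -1)) = Mul(Rational(-749, 4), Pow(Add(-3, Pow(-138, 2)), -1)) = Mul(Rational(-749, 4), Pow(Add(-3, 19044), -1)) = Mul(Rational(-749, 4), Pow(19041, -1)) = Mul(Rational(-749, 4), Rational(1, 19041)) = Rational(-749, 76164)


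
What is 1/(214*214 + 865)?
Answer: 1/46661 ≈ 2.1431e-5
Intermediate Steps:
1/(214*214 + 865) = 1/(45796 + 865) = 1/46661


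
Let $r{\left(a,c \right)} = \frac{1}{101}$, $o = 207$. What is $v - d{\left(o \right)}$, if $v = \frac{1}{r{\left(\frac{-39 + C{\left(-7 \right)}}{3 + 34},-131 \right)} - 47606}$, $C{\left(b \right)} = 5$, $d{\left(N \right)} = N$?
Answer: $- \frac{995298536}{4808205} \approx -207.0$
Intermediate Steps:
$r{\left(a,c \right)} = \frac{1}{101}$
$v = - \frac{101}{4808205}$ ($v = \frac{1}{\frac{1}{101} - 47606} = \frac{1}{- \frac{4808205}{101}} = - \frac{101}{4808205} \approx -2.1006 \cdot 10^{-5}$)
$v - d{\left(o \right)} = - \frac{101}{4808205} - 207 = - \frac{995298536}{4808205}$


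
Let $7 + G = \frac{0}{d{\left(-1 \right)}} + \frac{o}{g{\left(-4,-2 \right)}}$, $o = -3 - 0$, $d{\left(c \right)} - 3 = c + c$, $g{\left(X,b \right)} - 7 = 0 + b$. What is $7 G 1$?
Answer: $- \frac{266}{5} \approx -53.2$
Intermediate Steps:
$g{\left(X,b \right)} = 7 + b$ ($g{\left(X,b \right)} = 7 + \left(0 + b\right) = 7 + b$)
$d{\left(c \right)} = 3 + 2 c$ ($d{\left(c \right)} = 3 + \left(c + c\right) = 3 + 2 c$)
$o = -3$ ($o = -3 + 0 = -3$)
$G = - \frac{38}{5}$ ($G = -7 + \left(\frac{0}{3 + 2 \left(-1\right)} - \frac{3}{7 - 2}\right) = -7 + \left(\frac{0}{3 - 2} - \frac{3}{5}\right) = -7 + \left(\frac{0}{1} - \frac{3}{5}\right) = -7 + \left(0 \cdot 1 - \frac{3}{5}\right) = -7 + \left(0 - \frac{3}{5}\right) = -7 - \frac{3}{5} = - \frac{38}{5} \approx -7.6$)
$7 G 1 = 7 \left(- \frac{38}{5}\right) 1 = \left(- \frac{266}{5}\right) 1 = - \frac{266}{5}$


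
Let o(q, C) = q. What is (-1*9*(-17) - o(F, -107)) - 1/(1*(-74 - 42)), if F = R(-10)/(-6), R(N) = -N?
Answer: 53827/348 ≈ 154.68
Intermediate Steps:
F = -5/3 (F = -1*(-10)/(-6) = 10*(-⅙) = -5/3 ≈ -1.6667)
(-1*9*(-17) - o(F, -107)) - 1/(1*(-74 - 42)) = (-1*9*(-17) - 1*(-5/3)) - 1/(1*(-74 - 42)) = (-9*(-17) + 5/3) - 1/(1*(-116)) = (153 + 5/3) - 1/(-116) = 464/3 - 1*(-1/116) = 464/3 + 1/116 = 53827/348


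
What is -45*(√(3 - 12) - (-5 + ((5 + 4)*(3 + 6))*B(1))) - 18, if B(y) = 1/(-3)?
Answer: -1458 - 135*I ≈ -1458.0 - 135.0*I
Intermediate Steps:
B(y) = -⅓
-45*(√(3 - 12) - (-5 + ((5 + 4)*(3 + 6))*B(1))) - 18 = -45*(√(3 - 12) - (-5 + ((5 + 4)*(3 + 6))*(-⅓))) - 18 = -45*(√(-9) - (-5 + (9*9)*(-⅓))) - 18 = -45*(3*I - (-5 + 81*(-⅓))) - 18 = -45*(3*I - (-5 - 27)) - 18 = -45*(3*I - 1*(-32)) - 18 = -45*(3*I + 32) - 18 = -45*(32 + 3*I) - 18 = (-1440 - 135*I) - 18 = -1458 - 135*I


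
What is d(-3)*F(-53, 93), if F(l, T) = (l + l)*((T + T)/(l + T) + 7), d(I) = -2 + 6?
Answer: -24698/5 ≈ -4939.6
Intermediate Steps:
d(I) = 4
F(l, T) = 2*l*(7 + 2*T/(T + l)) (F(l, T) = (2*l)*((2*T)/(T + l) + 7) = (2*l)*(2*T/(T + l) + 7) = (2*l)*(7 + 2*T/(T + l)) = 2*l*(7 + 2*T/(T + l)))
d(-3)*F(-53, 93) = 4*(2*(-53)*(7*(-53) + 9*93)/(93 - 53)) = 4*(2*(-53)*(-371 + 837)/40) = 4*(2*(-53)*(1/40)*466) = 4*(-12349/10) = -24698/5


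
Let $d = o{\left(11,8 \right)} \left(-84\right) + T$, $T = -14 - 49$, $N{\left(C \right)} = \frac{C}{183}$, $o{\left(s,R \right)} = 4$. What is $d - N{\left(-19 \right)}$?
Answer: $- \frac{72998}{183} \approx -398.9$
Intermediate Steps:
$N{\left(C \right)} = \frac{C}{183}$ ($N{\left(C \right)} = C \frac{1}{183} = \frac{C}{183}$)
$T = -63$ ($T = -14 - 49 = -63$)
$d = -399$ ($d = 4 \left(-84\right) - 63 = -336 - 63 = -399$)
$d - N{\left(-19 \right)} = -399 - \frac{1}{183} \left(-19\right) = -399 - - \frac{19}{183} = -399 + \frac{19}{183} = - \frac{72998}{183}$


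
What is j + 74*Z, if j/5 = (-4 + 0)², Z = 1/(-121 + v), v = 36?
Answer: 6726/85 ≈ 79.129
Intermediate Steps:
Z = -1/85 (Z = 1/(-121 + 36) = 1/(-85) = -1/85 ≈ -0.011765)
j = 80 (j = 5*(-4 + 0)² = 5*(-4)² = 5*16 = 80)
j + 74*Z = 80 + 74*(-1/85) = 80 - 74/85 = 6726/85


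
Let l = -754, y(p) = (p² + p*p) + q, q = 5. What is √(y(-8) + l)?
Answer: 3*I*√69 ≈ 24.92*I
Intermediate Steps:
y(p) = 5 + 2*p² (y(p) = (p² + p*p) + 5 = (p² + p²) + 5 = 2*p² + 5 = 5 + 2*p²)
√(y(-8) + l) = √((5 + 2*(-8)²) - 754) = √((5 + 2*64) - 754) = √((5 + 128) - 754) = √(133 - 754) = √(-621) = 3*I*√69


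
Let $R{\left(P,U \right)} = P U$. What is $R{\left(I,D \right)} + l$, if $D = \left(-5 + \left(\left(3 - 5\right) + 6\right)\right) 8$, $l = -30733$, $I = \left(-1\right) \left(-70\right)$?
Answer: $-31293$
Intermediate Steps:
$I = 70$
$D = -8$ ($D = \left(-5 + \left(-2 + 6\right)\right) 8 = \left(-5 + 4\right) 8 = \left(-1\right) 8 = -8$)
$R{\left(I,D \right)} + l = 70 \left(-8\right) - 30733 = -560 - 30733 = -31293$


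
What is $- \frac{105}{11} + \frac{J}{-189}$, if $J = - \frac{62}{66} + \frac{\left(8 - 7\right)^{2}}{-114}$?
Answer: $- \frac{2261141}{237006} \approx -9.5404$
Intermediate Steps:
$J = - \frac{1189}{1254}$ ($J = \left(-62\right) \frac{1}{66} + 1^{2} \left(- \frac{1}{114}\right) = - \frac{31}{33} + 1 \left(- \frac{1}{114}\right) = - \frac{31}{33} - \frac{1}{114} = - \frac{1189}{1254} \approx -0.94817$)
$- \frac{105}{11} + \frac{J}{-189} = - \frac{105}{11} - \frac{1189}{1254 \left(-189\right)} = \left(-105\right) \frac{1}{11} - - \frac{1189}{237006} = - \frac{105}{11} + \frac{1189}{237006} = - \frac{2261141}{237006}$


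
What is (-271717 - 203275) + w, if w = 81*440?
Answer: -439352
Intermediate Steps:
w = 35640
(-271717 - 203275) + w = (-271717 - 203275) + 35640 = -474992 + 35640 = -439352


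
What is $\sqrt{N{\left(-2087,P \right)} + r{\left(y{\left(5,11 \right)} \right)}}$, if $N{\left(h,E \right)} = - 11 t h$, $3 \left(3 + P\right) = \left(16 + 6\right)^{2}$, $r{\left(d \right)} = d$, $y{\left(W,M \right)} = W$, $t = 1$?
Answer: $\sqrt{22962} \approx 151.53$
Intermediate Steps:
$P = \frac{475}{3}$ ($P = -3 + \frac{\left(16 + 6\right)^{2}}{3} = -3 + \frac{22^{2}}{3} = -3 + \frac{1}{3} \cdot 484 = -3 + \frac{484}{3} = \frac{475}{3} \approx 158.33$)
$N{\left(h,E \right)} = - 11 h$ ($N{\left(h,E \right)} = \left(-11\right) 1 h = - 11 h$)
$\sqrt{N{\left(-2087,P \right)} + r{\left(y{\left(5,11 \right)} \right)}} = \sqrt{\left(-11\right) \left(-2087\right) + 5} = \sqrt{22957 + 5} = \sqrt{22962}$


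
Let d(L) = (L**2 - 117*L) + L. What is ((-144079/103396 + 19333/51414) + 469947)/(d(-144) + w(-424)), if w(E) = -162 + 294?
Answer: 1249116878427065/99866412519984 ≈ 12.508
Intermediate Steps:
w(E) = 132
d(L) = L**2 - 116*L
((-144079/103396 + 19333/51414) + 469947)/(d(-144) + w(-424)) = ((-144079/103396 + 19333/51414) + 469947)/(-144*(-116 - 144) + 132) = ((-144079*1/103396 + 19333*(1/51414)) + 469947)/(-144*(-260) + 132) = ((-144079/103396 + 19333/51414) + 469947)/(37440 + 132) = (-2704361419/2658000972 + 469947)/37572 = (1249116878427065/2658000972)*(1/37572) = 1249116878427065/99866412519984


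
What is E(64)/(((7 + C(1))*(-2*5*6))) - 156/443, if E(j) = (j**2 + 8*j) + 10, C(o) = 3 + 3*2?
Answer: -1097767/212640 ≈ -5.1626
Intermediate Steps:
C(o) = 9 (C(o) = 3 + 6 = 9)
E(j) = 10 + j**2 + 8*j
E(64)/(((7 + C(1))*(-2*5*6))) - 156/443 = (10 + 64**2 + 8*64)/(((7 + 9)*(-2*5*6))) - 156/443 = (10 + 4096 + 512)/((16*(-10*6))) - 156*1/443 = 4618/((16*(-60))) - 156/443 = 4618/(-960) - 156/443 = 4618*(-1/960) - 156/443 = -2309/480 - 156/443 = -1097767/212640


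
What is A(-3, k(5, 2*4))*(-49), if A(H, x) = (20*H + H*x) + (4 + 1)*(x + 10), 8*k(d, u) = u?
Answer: 392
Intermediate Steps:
k(d, u) = u/8
A(H, x) = 50 + 5*x + 20*H + H*x (A(H, x) = (20*H + H*x) + 5*(10 + x) = (20*H + H*x) + (50 + 5*x) = 50 + 5*x + 20*H + H*x)
A(-3, k(5, 2*4))*(-49) = (50 + 5*((2*4)/8) + 20*(-3) - 3*2*4/8)*(-49) = (50 + 5*((⅛)*8) - 60 - 3*8/8)*(-49) = (50 + 5*1 - 60 - 3*1)*(-49) = (50 + 5 - 60 - 3)*(-49) = -8*(-49) = 392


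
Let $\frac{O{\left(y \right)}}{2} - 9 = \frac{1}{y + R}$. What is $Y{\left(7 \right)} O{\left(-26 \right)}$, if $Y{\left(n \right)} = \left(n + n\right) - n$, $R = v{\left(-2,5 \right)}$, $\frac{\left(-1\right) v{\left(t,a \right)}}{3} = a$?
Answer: $\frac{5152}{41} \approx 125.66$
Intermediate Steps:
$v{\left(t,a \right)} = - 3 a$
$R = -15$ ($R = \left(-3\right) 5 = -15$)
$O{\left(y \right)} = 18 + \frac{2}{-15 + y}$ ($O{\left(y \right)} = 18 + \frac{2}{y - 15} = 18 + \frac{2}{-15 + y}$)
$Y{\left(n \right)} = n$ ($Y{\left(n \right)} = 2 n - n = n$)
$Y{\left(7 \right)} O{\left(-26 \right)} = 7 \frac{2 \left(-134 + 9 \left(-26\right)\right)}{-15 - 26} = 7 \frac{2 \left(-134 - 234\right)}{-41} = 7 \cdot 2 \left(- \frac{1}{41}\right) \left(-368\right) = 7 \cdot \frac{736}{41} = \frac{5152}{41}$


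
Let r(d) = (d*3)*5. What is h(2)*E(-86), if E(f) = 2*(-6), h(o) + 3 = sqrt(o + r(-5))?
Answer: 36 - 12*I*sqrt(73) ≈ 36.0 - 102.53*I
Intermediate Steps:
r(d) = 15*d (r(d) = (3*d)*5 = 15*d)
h(o) = -3 + sqrt(-75 + o) (h(o) = -3 + sqrt(o + 15*(-5)) = -3 + sqrt(o - 75) = -3 + sqrt(-75 + o))
E(f) = -12
h(2)*E(-86) = (-3 + sqrt(-75 + 2))*(-12) = (-3 + sqrt(-73))*(-12) = (-3 + I*sqrt(73))*(-12) = 36 - 12*I*sqrt(73)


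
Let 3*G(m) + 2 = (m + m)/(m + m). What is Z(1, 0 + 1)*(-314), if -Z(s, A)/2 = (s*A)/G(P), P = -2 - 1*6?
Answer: -1884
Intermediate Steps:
P = -8 (P = -2 - 6 = -8)
G(m) = -1/3 (G(m) = -2/3 + ((m + m)/(m + m))/3 = -2/3 + ((2*m)/((2*m)))/3 = -2/3 + ((2*m)*(1/(2*m)))/3 = -2/3 + (1/3)*1 = -2/3 + 1/3 = -1/3)
Z(s, A) = 6*A*s (Z(s, A) = -2*s*A/(-1/3) = -2*A*s*(-3) = -(-6)*A*s = 6*A*s)
Z(1, 0 + 1)*(-314) = (6*(0 + 1)*1)*(-314) = (6*1*1)*(-314) = 6*(-314) = -1884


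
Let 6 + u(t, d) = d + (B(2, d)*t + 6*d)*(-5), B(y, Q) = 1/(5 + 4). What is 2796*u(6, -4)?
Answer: 298240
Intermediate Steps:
B(y, Q) = ⅑ (B(y, Q) = 1/9 = ⅑)
u(t, d) = -6 - 29*d - 5*t/9 (u(t, d) = -6 + (d + (t/9 + 6*d)*(-5)) = -6 + (d + (6*d + t/9)*(-5)) = -6 + (d + (-30*d - 5*t/9)) = -6 + (-29*d - 5*t/9) = -6 - 29*d - 5*t/9)
2796*u(6, -4) = 2796*(-6 - 29*(-4) - 5/9*6) = 2796*(-6 + 116 - 10/3) = 2796*(320/3) = 298240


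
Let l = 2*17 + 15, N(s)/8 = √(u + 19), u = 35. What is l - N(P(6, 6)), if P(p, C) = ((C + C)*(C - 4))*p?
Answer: 49 - 24*√6 ≈ -9.7878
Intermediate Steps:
P(p, C) = 2*C*p*(-4 + C) (P(p, C) = ((2*C)*(-4 + C))*p = (2*C*(-4 + C))*p = 2*C*p*(-4 + C))
N(s) = 24*√6 (N(s) = 8*√(35 + 19) = 8*√54 = 8*(3*√6) = 24*√6)
l = 49 (l = 34 + 15 = 49)
l - N(P(6, 6)) = 49 - 24*√6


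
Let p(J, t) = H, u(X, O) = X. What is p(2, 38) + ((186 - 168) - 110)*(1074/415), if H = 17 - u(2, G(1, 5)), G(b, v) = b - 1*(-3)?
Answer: -92583/415 ≈ -223.09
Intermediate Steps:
G(b, v) = 3 + b (G(b, v) = b + 3 = 3 + b)
H = 15 (H = 17 - 1*2 = 17 - 2 = 15)
p(J, t) = 15
p(2, 38) + ((186 - 168) - 110)*(1074/415) = 15 + ((186 - 168) - 110)*(1074/415) = 15 + (18 - 110)*(1074*(1/415)) = 15 - 92*1074/415 = 15 - 98808/415 = -92583/415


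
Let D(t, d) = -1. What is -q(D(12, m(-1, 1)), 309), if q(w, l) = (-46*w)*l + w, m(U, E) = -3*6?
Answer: -14213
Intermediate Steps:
m(U, E) = -18
q(w, l) = w - 46*l*w (q(w, l) = -46*l*w + w = w - 46*l*w)
-q(D(12, m(-1, 1)), 309) = -(-1)*(1 - 46*309) = -(-1)*(1 - 14214) = -(-1)*(-14213) = -1*14213 = -14213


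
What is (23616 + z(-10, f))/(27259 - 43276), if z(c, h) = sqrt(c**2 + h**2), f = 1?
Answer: -7872/5339 - sqrt(101)/16017 ≈ -1.4751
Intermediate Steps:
(23616 + z(-10, f))/(27259 - 43276) = (23616 + sqrt((-10)**2 + 1**2))/(27259 - 43276) = (23616 + sqrt(100 + 1))/(-16017) = (23616 + sqrt(101))*(-1/16017) = -7872/5339 - sqrt(101)/16017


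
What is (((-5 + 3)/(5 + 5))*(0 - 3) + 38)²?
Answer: 37249/25 ≈ 1490.0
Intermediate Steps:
(((-5 + 3)/(5 + 5))*(0 - 3) + 38)² = (-2/10*(-3) + 38)² = (-2*⅒*(-3) + 38)² = (-⅕*(-3) + 38)² = (⅗ + 38)² = (193/5)² = 37249/25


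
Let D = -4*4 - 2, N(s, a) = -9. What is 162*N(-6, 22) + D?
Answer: -1476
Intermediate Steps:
D = -18 (D = -16 - 2 = -18)
162*N(-6, 22) + D = 162*(-9) - 18 = -1458 - 18 = -1476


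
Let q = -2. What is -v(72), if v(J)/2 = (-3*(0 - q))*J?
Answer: 864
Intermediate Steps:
v(J) = -12*J (v(J) = 2*((-3*(0 - 1*(-2)))*J) = 2*((-3*(0 + 2))*J) = 2*((-3*2)*J) = 2*(-6*J) = -12*J)
-v(72) = -(-12)*72 = -1*(-864) = 864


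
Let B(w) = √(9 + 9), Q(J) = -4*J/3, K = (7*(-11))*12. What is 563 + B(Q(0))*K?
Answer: 563 - 2772*√2 ≈ -3357.2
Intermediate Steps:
K = -924 (K = -77*12 = -924)
Q(J) = -4*J/3
B(w) = 3*√2 (B(w) = √18 = 3*√2)
563 + B(Q(0))*K = 563 + (3*√2)*(-924) = 563 - 2772*√2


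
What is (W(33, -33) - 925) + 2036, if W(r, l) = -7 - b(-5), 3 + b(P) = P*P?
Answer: 1082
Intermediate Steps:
b(P) = -3 + P² (b(P) = -3 + P*P = -3 + P²)
W(r, l) = -29 (W(r, l) = -7 - (-3 + (-5)²) = -7 - (-3 + 25) = -7 - 1*22 = -7 - 22 = -29)
(W(33, -33) - 925) + 2036 = (-29 - 925) + 2036 = -954 + 2036 = 1082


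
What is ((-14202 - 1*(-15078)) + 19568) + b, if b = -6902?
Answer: 13542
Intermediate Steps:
((-14202 - 1*(-15078)) + 19568) + b = ((-14202 - 1*(-15078)) + 19568) - 6902 = ((-14202 + 15078) + 19568) - 6902 = (876 + 19568) - 6902 = 20444 - 6902 = 13542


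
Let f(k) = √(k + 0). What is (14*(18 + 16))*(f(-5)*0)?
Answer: 0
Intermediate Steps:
f(k) = √k
(14*(18 + 16))*(f(-5)*0) = (14*(18 + 16))*(√(-5)*0) = (14*34)*((I*√5)*0) = 476*0 = 0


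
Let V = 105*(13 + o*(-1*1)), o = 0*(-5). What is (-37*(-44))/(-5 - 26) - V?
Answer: -43943/31 ≈ -1417.5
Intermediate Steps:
o = 0
V = 1365 (V = 105*(13 + 0*(-1*1)) = 105*(13 + 0*(-1)) = 105*(13 + 0) = 105*13 = 1365)
(-37*(-44))/(-5 - 26) - V = (-37*(-44))/(-5 - 26) - 1*1365 = 1628/(-31) - 1365 = 1628*(-1/31) - 1365 = -1628/31 - 1365 = -43943/31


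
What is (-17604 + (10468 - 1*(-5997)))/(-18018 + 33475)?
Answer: -1139/15457 ≈ -0.073688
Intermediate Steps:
(-17604 + (10468 - 1*(-5997)))/(-18018 + 33475) = (-17604 + (10468 + 5997))/15457 = (-17604 + 16465)*(1/15457) = -1139*1/15457 = -1139/15457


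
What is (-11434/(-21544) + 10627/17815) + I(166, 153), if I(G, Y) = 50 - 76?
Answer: -4773160281/191903180 ≈ -24.873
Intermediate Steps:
I(G, Y) = -26
(-11434/(-21544) + 10627/17815) + I(166, 153) = (-11434/(-21544) + 10627/17815) - 26 = (-11434*(-1/21544) + 10627*(1/17815)) - 26 = (5717/10772 + 10627/17815) - 26 = 216322399/191903180 - 26 = -4773160281/191903180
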